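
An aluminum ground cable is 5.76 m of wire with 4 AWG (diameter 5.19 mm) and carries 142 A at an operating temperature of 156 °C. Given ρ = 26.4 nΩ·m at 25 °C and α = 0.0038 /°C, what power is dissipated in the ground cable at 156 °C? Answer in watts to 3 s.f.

ρ = 26.4 nΩ·m = 2.64×10^-8 Ω·m
A = π(5.19/2 mm)² = π(2.5950e-03 m)² = 2.116e-05 m²
R₍25₎ = ρL/A = (2.64×10^-8)(5.76)/(2.116e-05) = 0.007188 Ω
R₍156₎ = R₍25₎(1 + αΔT) = 0.007188 × (1 + 0.0038×131) = 0.01077 Ω
P = I²R = (142)² × 0.01077 = 217 W

217 W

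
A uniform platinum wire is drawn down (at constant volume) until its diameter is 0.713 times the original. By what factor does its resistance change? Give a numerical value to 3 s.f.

Volume constant ⇒ L' = L/r² with r = 0.713. R' = ρL'/A' = ρ(L/r²)/(πr²d₀²/4) = R/r⁴.
Factor = 3.87

3.87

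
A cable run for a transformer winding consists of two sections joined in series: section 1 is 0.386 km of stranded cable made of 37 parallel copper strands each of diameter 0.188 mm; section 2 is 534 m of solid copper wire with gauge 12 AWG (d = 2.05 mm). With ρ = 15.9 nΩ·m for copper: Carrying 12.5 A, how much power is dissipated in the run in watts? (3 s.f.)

ρ = 15.9 nΩ·m = 1.59×10^-8 Ω·m
Section 1: A_strand = π(9.4000e-05)² = 2.776e-08 m²; R₁ = ρL/(N·A_s) = (1.59×10^-8)(386)/(37×2.776e-08) = 5.976 Ω
Section 2: A = π(2.05/2 mm)² = π(1.0250e-03 m)² = 3.301e-06 m²
R₂ = (1.59×10^-8)(534)/(3.301e-06) = 2.572 Ω
R = R₁ + R₂ = 8.548 Ω
P = I²R = (12.5)² × 8.548 = 1340 W

1340 W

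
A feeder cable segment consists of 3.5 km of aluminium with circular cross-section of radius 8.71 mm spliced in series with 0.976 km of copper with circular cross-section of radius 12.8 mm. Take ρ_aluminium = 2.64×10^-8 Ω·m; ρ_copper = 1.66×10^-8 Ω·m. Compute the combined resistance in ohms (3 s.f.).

0.419 Ω

Segment 1: A = πr² = π(8.7100e-03 m)² = 2.383e-04 m²
R₁ = ρL/A = (2.64×10^-8)(3500)/(2.383e-04) = 0.3877 Ω
Segment 2: A = πr² = π(1.2800e-02 m)² = 5.147e-04 m²
R₂ = (1.66×10^-8)(976)/(5.147e-04) = 0.03148 Ω
R = R₁ + R₂ = 0.419 Ω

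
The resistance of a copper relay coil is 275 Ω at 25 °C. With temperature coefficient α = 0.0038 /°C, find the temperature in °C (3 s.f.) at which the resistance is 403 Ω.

R = R₀(1 + α(T − T₀)) ⇒ T = T₀ + (R/R₀ − 1)/α
T = 25 + (403/275 − 1)/0.0038 = 25 + (0.4655)/0.0038 = 147 °C

147 °C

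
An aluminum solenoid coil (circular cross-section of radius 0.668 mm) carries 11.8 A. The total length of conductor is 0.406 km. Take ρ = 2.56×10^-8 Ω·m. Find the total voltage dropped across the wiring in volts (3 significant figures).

A = πr² = π(6.6800e-04 m)² = 1.402e-06 m²
R = ρL/A = (2.56×10^-8)(406)/(1.402e-06) = 7.414 Ω
V = IR = 11.8 × 7.414 = 87.5 V

87.5 V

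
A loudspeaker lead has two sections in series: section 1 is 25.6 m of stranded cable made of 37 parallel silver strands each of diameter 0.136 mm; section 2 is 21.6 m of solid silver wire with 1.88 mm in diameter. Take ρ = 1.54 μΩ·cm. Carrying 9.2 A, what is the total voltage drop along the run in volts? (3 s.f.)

7.85 V

ρ = 1.54 μΩ·cm = 1.54×10^-8 Ω·m
Section 1: A_strand = π(6.8000e-05)² = 1.453e-08 m²; R₁ = ρL/(N·A_s) = (1.54×10^-8)(25.6)/(37×1.453e-08) = 0.7335 Ω
Section 2: A = π(d/2)² = π(9.4000e-04 m)² = 2.776e-06 m²
R₂ = (1.54×10^-8)(21.6)/(2.776e-06) = 0.1198 Ω
R = R₁ + R₂ = 0.8533 Ω
V = IR = 9.2 × 0.8533 = 7.85 V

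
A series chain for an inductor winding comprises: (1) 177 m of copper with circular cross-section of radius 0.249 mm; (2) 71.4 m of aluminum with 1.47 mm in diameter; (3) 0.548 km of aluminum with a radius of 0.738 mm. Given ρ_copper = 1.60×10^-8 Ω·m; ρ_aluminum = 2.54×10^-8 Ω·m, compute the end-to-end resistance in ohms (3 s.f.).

23.7 Ω

Seg 1: A = πr² = π(2.4900e-04 m)² = 1.948e-07 m²
R_1 = (1.60×10^-8)(177)/(1.948e-07) = 14.54 Ω
Seg 2: A = π(d/2)² = π(7.3500e-04 m)² = 1.697e-06 m²
R_2 = (2.54×10^-8)(71.4)/(1.697e-06) = 1.069 Ω
Seg 3: A = πr² = π(7.3800e-04 m)² = 1.711e-06 m²
R_3 = (2.54×10^-8)(548)/(1.711e-06) = 8.135 Ω
R_total = R_1 + R_2 + R_3 = 23.7 Ω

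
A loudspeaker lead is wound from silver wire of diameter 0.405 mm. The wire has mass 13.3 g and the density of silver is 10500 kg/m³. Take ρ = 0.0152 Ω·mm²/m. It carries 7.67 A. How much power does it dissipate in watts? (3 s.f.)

ρ = 0.0152 Ω·mm²/m = 1.52×10^-8 Ω·m
A = π(d/2)² = π(2.0250e-04 m)² = 1.2882e-07 m²
L = m/(density·A) = 0.0133/(10500×1.2882e-07) = 9.832 m
R = ρL/A = (1.52×10^-8)(9.832)/(1.2882e-07) = 1.16 Ω
P = I²R = (7.67)² × 1.16 = 68.2 W

68.2 W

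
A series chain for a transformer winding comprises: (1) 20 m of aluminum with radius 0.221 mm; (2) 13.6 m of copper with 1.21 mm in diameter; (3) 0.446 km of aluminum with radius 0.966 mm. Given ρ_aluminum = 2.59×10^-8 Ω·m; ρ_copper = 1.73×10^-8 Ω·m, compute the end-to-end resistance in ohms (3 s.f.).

Seg 1: A = πr² = π(2.2100e-04 m)² = 1.534e-07 m²
R_1 = (2.59×10^-8)(20)/(1.534e-07) = 3.376 Ω
Seg 2: A = π(d/2)² = π(6.0500e-04 m)² = 1.150e-06 m²
R_2 = (1.73×10^-8)(13.6)/(1.150e-06) = 0.2046 Ω
Seg 3: A = πr² = π(9.6600e-04 m)² = 2.932e-06 m²
R_3 = (2.59×10^-8)(446)/(2.932e-06) = 3.94 Ω
R_total = R_1 + R_2 + R_3 = 7.52 Ω

7.52 Ω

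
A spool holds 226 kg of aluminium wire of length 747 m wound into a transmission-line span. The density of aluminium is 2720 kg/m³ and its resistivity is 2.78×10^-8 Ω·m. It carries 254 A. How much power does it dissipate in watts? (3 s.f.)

A = m/(density·L) = 226/(2720×747) = 1.1123e-04 m²
R = ρL/A = (2.78×10^-8)(747)/(1.1123e-04) = 0.1867 Ω
P = I²R = (254)² × 0.1867 = 12000 W

12000 W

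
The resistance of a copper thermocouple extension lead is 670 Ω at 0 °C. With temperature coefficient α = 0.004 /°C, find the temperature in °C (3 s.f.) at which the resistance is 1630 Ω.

358 °C

R = R₀(1 + α(T − T₀)) ⇒ T = T₀ + (R/R₀ − 1)/α
T = 0 + (1630/670 − 1)/0.004 = 0 + (1.433)/0.004 = 358 °C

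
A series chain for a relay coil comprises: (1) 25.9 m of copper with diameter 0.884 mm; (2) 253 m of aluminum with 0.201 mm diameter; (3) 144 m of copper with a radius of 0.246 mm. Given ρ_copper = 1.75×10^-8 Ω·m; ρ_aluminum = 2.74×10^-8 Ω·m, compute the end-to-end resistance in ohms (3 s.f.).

Seg 1: A = π(d/2)² = π(4.4200e-04 m)² = 6.138e-07 m²
R_1 = (1.75×10^-8)(25.9)/(6.138e-07) = 0.7385 Ω
Seg 2: A = π(d/2)² = π(1.0050e-04 m)² = 3.173e-08 m²
R_2 = (2.74×10^-8)(253)/(3.173e-08) = 218.5 Ω
Seg 3: A = πr² = π(2.4600e-04 m)² = 1.901e-07 m²
R_3 = (1.75×10^-8)(144)/(1.901e-07) = 13.26 Ω
R_total = R_1 + R_2 + R_3 = 232 Ω

232 Ω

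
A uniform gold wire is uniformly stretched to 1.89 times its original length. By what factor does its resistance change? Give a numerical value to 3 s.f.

Volume constant ⇒ A' = A/k with k = 1.89. R' = ρ(kL)/(A/k) = k²R.
Factor = 3.57

3.57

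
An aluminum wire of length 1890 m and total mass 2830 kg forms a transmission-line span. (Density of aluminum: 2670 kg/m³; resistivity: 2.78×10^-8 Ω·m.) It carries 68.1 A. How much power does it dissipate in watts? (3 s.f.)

434 W

A = m/(density·L) = 2830/(2670×1890) = 5.6081e-04 m²
R = ρL/A = (2.78×10^-8)(1890)/(5.6081e-04) = 0.09369 Ω
P = I²R = (68.1)² × 0.09369 = 434 W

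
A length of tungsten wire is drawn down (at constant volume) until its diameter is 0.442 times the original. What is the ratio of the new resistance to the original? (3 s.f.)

Volume constant ⇒ L' = L/r² with r = 0.442. R' = ρL'/A' = ρ(L/r²)/(πr²d₀²/4) = R/r⁴.
Factor = 26.2

26.2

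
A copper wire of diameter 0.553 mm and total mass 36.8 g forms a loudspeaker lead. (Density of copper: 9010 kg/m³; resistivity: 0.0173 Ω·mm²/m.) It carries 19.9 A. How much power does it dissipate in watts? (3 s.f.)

485 W

ρ = 0.0173 Ω·mm²/m = 1.73×10^-8 Ω·m
A = π(d/2)² = π(2.7650e-04 m)² = 2.4018e-07 m²
L = m/(density·A) = 0.0368/(9010×2.4018e-07) = 17.01 m
R = ρL/A = (1.73×10^-8)(17.01)/(2.4018e-07) = 1.225 Ω
P = I²R = (19.9)² × 1.225 = 485 W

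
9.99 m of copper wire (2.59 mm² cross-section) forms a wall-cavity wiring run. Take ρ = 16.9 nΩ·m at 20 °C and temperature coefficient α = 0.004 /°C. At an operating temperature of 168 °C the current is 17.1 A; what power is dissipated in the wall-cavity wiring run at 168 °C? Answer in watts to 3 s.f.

30.3 W

ρ = 16.9 nΩ·m = 1.69×10^-8 Ω·m
A = 2.59 mm² = 2.590e-06 m²
R₍20₎ = ρL/A = (1.69×10^-8)(9.99)/(2.590e-06) = 0.06519 Ω
R₍168₎ = R₍20₎(1 + αΔT) = 0.06519 × (1 + 0.004×148) = 0.1038 Ω
P = I²R = (17.1)² × 0.1038 = 30.3 W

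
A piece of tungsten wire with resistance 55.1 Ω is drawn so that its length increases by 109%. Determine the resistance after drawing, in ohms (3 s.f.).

k = 1 + 109/100 = 2.09; volume constant ⇒ A' = A/k, so R' = k²R.
R' = 4.368 × 55.1 = 241 Ω

241 Ω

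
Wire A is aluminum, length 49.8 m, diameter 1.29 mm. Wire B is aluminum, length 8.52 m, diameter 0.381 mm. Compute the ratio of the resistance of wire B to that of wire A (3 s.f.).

R ∝ ρL/d², so R_B/R_A = (L_B/L_A) × (d_A/d_B)²
= (8.52/49.8) × (1.29/0.381)² = 1.96

1.96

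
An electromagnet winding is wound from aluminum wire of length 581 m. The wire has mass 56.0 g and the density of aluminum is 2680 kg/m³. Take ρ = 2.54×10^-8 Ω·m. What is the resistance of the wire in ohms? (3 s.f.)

A = m/(density·L) = 0.056/(2680×581) = 3.5965e-08 m²
R = ρL/A = (2.54×10^-8)(581)/(3.5965e-08) = 410 Ω

410 Ω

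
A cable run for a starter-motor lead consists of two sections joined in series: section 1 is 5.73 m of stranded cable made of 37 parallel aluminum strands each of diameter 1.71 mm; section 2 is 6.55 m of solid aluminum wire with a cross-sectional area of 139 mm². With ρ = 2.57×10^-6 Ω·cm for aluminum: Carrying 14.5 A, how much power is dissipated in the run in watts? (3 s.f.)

ρ = 2.57×10^-6 Ω·cm = 2.57×10^-8 Ω·m
Section 1: A_strand = π(8.5500e-04)² = 2.297e-06 m²; R₁ = ρL/(N·A_s) = (2.57×10^-8)(5.73)/(37×2.297e-06) = 0.001733 Ω
Section 2: A = 139 mm² = 1.390e-04 m²
R₂ = (2.57×10^-8)(6.55)/(1.390e-04) = 0.001211 Ω
R = R₁ + R₂ = 0.002944 Ω
P = I²R = (14.5)² × 0.002944 = 0.619 W

0.619 W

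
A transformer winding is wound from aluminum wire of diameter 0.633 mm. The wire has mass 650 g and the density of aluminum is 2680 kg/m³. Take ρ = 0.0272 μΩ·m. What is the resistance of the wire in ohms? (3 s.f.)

ρ = 0.0272 μΩ·m = 2.72×10^-8 Ω·m
A = π(d/2)² = π(3.1650e-04 m)² = 3.1470e-07 m²
L = m/(density·A) = 0.65/(2680×3.1470e-07) = 770.7 m
R = ρL/A = (2.72×10^-8)(770.7)/(3.1470e-07) = 66.6 Ω

66.6 Ω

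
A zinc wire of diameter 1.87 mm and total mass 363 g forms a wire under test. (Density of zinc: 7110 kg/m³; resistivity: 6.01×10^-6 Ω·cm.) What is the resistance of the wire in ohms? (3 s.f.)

0.407 Ω

ρ = 6.01×10^-6 Ω·cm = 6.01×10^-8 Ω·m
A = π(d/2)² = π(9.3500e-04 m)² = 2.7465e-06 m²
L = m/(density·A) = 0.363/(7110×2.7465e-06) = 18.59 m
R = ρL/A = (6.01×10^-8)(18.59)/(2.7465e-06) = 0.407 Ω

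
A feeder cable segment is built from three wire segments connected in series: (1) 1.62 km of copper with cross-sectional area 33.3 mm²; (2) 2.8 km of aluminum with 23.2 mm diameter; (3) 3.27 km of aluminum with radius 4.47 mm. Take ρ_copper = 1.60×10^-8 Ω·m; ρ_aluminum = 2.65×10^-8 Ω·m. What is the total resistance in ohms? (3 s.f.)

Seg 1: A = 33.3 mm² = 3.330e-05 m²
R_1 = (1.60×10^-8)(1620)/(3.330e-05) = 0.7784 Ω
Seg 2: A = π(d/2)² = π(1.1600e-02 m)² = 4.227e-04 m²
R_2 = (2.65×10^-8)(2800)/(4.227e-04) = 0.1755 Ω
Seg 3: A = πr² = π(4.4700e-03 m)² = 6.277e-05 m²
R_3 = (2.65×10^-8)(3270)/(6.277e-05) = 1.38 Ω
R_total = R_1 + R_2 + R_3 = 2.33 Ω

2.33 Ω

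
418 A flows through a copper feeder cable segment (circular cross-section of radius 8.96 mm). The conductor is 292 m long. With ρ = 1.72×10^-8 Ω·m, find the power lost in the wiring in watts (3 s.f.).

A = πr² = π(8.9600e-03 m)² = 2.522e-04 m²
R = ρL/A = (1.72×10^-8)(292)/(2.522e-04) = 0.01991 Ω
P = I²R = (418)² × 0.01991 = 3480 W

3480 W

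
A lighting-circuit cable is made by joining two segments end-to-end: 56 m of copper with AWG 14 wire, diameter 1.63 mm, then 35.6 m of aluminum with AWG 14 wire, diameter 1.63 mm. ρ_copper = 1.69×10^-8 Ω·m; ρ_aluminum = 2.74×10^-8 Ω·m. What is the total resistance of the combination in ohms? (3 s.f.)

Segment 1: A = π(1.63/2 mm)² = π(8.1500e-04 m)² = 2.087e-06 m²
R₁ = ρL/A = (1.69×10^-8)(56)/(2.087e-06) = 0.4535 Ω
R₂ = (2.74×10^-8)(35.6)/(2.087e-06) = 0.4675 Ω
R = R₁ + R₂ = 0.921 Ω

0.921 Ω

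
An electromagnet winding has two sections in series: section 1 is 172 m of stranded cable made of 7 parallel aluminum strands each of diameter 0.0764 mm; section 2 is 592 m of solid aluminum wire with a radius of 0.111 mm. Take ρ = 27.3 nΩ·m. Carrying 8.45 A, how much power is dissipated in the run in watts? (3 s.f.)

40300 W

ρ = 27.3 nΩ·m = 2.73×10^-8 Ω·m
Section 1: A_strand = π(3.8200e-05)² = 4.584e-09 m²; R₁ = ρL/(N·A_s) = (2.73×10^-8)(172)/(7×4.584e-09) = 146.3 Ω
Section 2: A = πr² = π(1.1100e-04 m)² = 3.871e-08 m²
R₂ = (2.73×10^-8)(592)/(3.871e-08) = 417.5 Ω
R = R₁ + R₂ = 563.9 Ω
P = I²R = (8.45)² × 563.9 = 40300 W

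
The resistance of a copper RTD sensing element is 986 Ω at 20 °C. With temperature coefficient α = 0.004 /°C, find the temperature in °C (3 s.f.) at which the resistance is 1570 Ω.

R = R₀(1 + α(T − T₀)) ⇒ T = T₀ + (R/R₀ − 1)/α
T = 20 + (1570/986 − 1)/0.004 = 20 + (0.5923)/0.004 = 168 °C

168 °C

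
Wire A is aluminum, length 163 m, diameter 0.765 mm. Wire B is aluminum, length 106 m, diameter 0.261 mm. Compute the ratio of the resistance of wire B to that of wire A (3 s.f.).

5.59

R ∝ ρL/d², so R_B/R_A = (L_B/L_A) × (d_A/d_B)²
= (106/163) × (0.765/0.261)² = 5.59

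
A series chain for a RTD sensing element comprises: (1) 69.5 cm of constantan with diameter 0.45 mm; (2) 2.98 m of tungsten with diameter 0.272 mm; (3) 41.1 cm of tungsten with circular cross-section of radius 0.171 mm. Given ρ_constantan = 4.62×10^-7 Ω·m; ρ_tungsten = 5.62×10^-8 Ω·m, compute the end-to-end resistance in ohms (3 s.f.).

5.15 Ω

Seg 1: A = π(d/2)² = π(2.2500e-04 m)² = 1.590e-07 m²
R_1 = (4.62×10^-7)(0.695)/(1.590e-07) = 2.019 Ω
Seg 2: A = π(d/2)² = π(1.3600e-04 m)² = 5.811e-08 m²
R_2 = (5.62×10^-8)(2.98)/(5.811e-08) = 2.882 Ω
Seg 3: A = πr² = π(1.7100e-04 m)² = 9.186e-08 m²
R_3 = (5.62×10^-8)(0.411)/(9.186e-08) = 0.2514 Ω
R_total = R_1 + R_2 + R_3 = 5.15 Ω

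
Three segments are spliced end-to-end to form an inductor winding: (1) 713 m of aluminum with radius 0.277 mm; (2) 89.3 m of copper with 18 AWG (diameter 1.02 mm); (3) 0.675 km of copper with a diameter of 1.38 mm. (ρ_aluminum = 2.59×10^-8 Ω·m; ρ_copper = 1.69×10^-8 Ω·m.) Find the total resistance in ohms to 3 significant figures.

Seg 1: A = πr² = π(2.7700e-04 m)² = 2.411e-07 m²
R_1 = (2.59×10^-8)(713)/(2.411e-07) = 76.61 Ω
Seg 2: A = π(1.02/2 mm)² = π(5.1000e-04 m)² = 8.171e-07 m²
R_2 = (1.69×10^-8)(89.3)/(8.171e-07) = 1.847 Ω
Seg 3: A = π(d/2)² = π(6.9000e-04 m)² = 1.496e-06 m²
R_3 = (1.69×10^-8)(675)/(1.496e-06) = 7.627 Ω
R_total = R_1 + R_2 + R_3 = 86.1 Ω

86.1 Ω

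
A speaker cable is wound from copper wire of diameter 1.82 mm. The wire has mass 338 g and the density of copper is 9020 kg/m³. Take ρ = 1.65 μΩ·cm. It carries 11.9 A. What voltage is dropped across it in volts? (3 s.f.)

ρ = 1.65 μΩ·cm = 1.65×10^-8 Ω·m
A = π(d/2)² = π(9.1000e-04 m)² = 2.6016e-06 m²
L = m/(density·A) = 0.338/(9020×2.6016e-06) = 14.4 m
R = ρL/A = (1.65×10^-8)(14.4)/(2.6016e-06) = 0.09135 Ω
V = IR = 11.9 × 0.09135 = 1.09 V

1.09 V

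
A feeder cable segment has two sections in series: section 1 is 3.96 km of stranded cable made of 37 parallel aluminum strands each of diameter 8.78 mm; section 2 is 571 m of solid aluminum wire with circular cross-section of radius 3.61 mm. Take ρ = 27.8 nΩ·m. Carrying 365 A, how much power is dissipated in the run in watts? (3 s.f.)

ρ = 27.8 nΩ·m = 2.78×10^-8 Ω·m
Section 1: A_strand = π(4.3900e-03)² = 6.055e-05 m²; R₁ = ρL/(N·A_s) = (2.78×10^-8)(3960)/(37×6.055e-05) = 0.04914 Ω
Section 2: A = πr² = π(3.6100e-03 m)² = 4.094e-05 m²
R₂ = (2.78×10^-8)(571)/(4.094e-05) = 0.3877 Ω
R = R₁ + R₂ = 0.4369 Ω
P = I²R = (365)² × 0.4369 = 58200 W

58200 W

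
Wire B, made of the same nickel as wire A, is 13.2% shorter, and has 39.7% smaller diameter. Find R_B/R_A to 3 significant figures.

R ∝ L/d², so R_B/R_A = (1 − 13.2/100) × (1 − 39.7/100)⁻²
= 0.868 × 2.75 = 2.39

2.39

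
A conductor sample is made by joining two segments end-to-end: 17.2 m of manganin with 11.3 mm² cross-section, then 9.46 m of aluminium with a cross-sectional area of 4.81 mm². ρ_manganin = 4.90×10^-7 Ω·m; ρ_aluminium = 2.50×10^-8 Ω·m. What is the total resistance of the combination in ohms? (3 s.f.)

Segment 1: A = 11.3 mm² = 1.130e-05 m²
R₁ = ρL/A = (4.90×10^-7)(17.2)/(1.130e-05) = 0.7458 Ω
Segment 2: A = 4.81 mm² = 4.810e-06 m²
R₂ = (2.50×10^-8)(9.46)/(4.810e-06) = 0.04917 Ω
R = R₁ + R₂ = 0.795 Ω

0.795 Ω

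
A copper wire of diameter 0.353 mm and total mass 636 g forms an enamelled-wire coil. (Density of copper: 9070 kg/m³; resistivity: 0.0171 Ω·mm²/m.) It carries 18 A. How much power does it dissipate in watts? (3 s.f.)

40600 W

ρ = 0.0171 Ω·mm²/m = 1.71×10^-8 Ω·m
A = π(d/2)² = π(1.7650e-04 m)² = 9.7868e-08 m²
L = m/(density·A) = 0.636/(9070×9.7868e-08) = 716.5 m
R = ρL/A = (1.71×10^-8)(716.5)/(9.7868e-08) = 125.2 Ω
P = I²R = (18)² × 125.2 = 40600 W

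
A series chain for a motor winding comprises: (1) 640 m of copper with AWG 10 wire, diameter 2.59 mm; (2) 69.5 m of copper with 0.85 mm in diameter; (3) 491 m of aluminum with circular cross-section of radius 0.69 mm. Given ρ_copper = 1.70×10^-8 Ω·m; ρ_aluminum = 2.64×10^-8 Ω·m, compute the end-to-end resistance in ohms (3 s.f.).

12.8 Ω

Seg 1: A = π(2.59/2 mm)² = π(1.2950e-03 m)² = 5.269e-06 m²
R_1 = (1.70×10^-8)(640)/(5.269e-06) = 2.065 Ω
Seg 2: A = π(d/2)² = π(4.2500e-04 m)² = 5.675e-07 m²
R_2 = (1.70×10^-8)(69.5)/(5.675e-07) = 2.082 Ω
Seg 3: A = πr² = π(6.9000e-04 m)² = 1.496e-06 m²
R_3 = (2.64×10^-8)(491)/(1.496e-06) = 8.666 Ω
R_total = R_1 + R_2 + R_3 = 12.8 Ω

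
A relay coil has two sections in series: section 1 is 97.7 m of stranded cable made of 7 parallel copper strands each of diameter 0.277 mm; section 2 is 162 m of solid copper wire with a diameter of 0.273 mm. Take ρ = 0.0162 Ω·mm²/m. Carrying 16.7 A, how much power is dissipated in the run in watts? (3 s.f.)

13600 W

ρ = 0.0162 Ω·mm²/m = 1.62×10^-8 Ω·m
Section 1: A_strand = π(1.3850e-04)² = 6.026e-08 m²; R₁ = ρL/(N·A_s) = (1.62×10^-8)(97.7)/(7×6.026e-08) = 3.752 Ω
Section 2: A = π(d/2)² = π(1.3650e-04 m)² = 5.853e-08 m²
R₂ = (1.62×10^-8)(162)/(5.853e-08) = 44.83 Ω
R = R₁ + R₂ = 48.59 Ω
P = I²R = (16.7)² × 48.59 = 13600 W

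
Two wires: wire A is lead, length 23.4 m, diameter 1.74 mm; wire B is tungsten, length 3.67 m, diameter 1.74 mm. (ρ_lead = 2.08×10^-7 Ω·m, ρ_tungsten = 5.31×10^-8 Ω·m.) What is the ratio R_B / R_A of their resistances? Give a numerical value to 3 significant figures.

R ∝ ρL/d², so R_B/R_A = (ρ_B/ρ_A) × (L_B/L_A)
= (5.31×10^-8/2.08×10^-7) × (3.67/23.4) = 0.0400

0.0400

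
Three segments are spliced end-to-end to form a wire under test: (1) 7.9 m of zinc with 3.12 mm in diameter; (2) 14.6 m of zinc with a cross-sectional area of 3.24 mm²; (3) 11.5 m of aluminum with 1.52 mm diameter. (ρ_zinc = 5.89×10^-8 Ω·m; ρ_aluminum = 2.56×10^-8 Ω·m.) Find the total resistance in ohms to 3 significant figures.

0.489 Ω

Seg 1: A = π(d/2)² = π(1.5600e-03 m)² = 7.645e-06 m²
R_1 = (5.89×10^-8)(7.9)/(7.645e-06) = 0.06086 Ω
Seg 2: A = 3.24 mm² = 3.240e-06 m²
R_2 = (5.89×10^-8)(14.6)/(3.240e-06) = 0.2654 Ω
Seg 3: A = π(d/2)² = π(7.6000e-04 m)² = 1.815e-06 m²
R_3 = (2.56×10^-8)(11.5)/(1.815e-06) = 0.1622 Ω
R_total = R_1 + R_2 + R_3 = 0.489 Ω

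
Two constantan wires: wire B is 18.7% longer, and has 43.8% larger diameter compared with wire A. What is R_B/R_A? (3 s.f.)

R ∝ L/d², so R_B/R_A = (1 + 18.7/100) × (1 + 43.8/100)⁻²
= 1.187 × 0.4836 = 0.574

0.574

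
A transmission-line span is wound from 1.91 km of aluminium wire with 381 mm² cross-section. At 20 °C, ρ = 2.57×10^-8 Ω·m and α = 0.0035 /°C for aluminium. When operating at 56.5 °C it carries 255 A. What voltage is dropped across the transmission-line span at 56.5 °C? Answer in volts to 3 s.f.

A = 381 mm² = 3.810e-04 m²
R₍20₎ = ρL/A = (2.57×10^-8)(1910)/(3.810e-04) = 0.1288 Ω
R₍56.5₎ = R₍20₎(1 + αΔT) = 0.1288 × (1 + 0.0035×36.5) = 0.1453 Ω
V = IR = 255 × 0.1453 = 37.1 V

37.1 V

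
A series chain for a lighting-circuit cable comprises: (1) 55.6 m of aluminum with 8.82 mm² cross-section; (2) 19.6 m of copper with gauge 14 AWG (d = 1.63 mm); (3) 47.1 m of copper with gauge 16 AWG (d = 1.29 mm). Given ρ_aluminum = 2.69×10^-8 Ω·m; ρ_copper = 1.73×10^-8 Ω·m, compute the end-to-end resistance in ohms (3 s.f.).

Seg 1: A = 8.82 mm² = 8.820e-06 m²
R_1 = (2.69×10^-8)(55.6)/(8.820e-06) = 0.1696 Ω
Seg 2: A = π(1.63/2 mm)² = π(8.1500e-04 m)² = 2.087e-06 m²
R_2 = (1.73×10^-8)(19.6)/(2.087e-06) = 0.1625 Ω
Seg 3: A = π(1.29/2 mm)² = π(6.4500e-04 m)² = 1.307e-06 m²
R_3 = (1.73×10^-8)(47.1)/(1.307e-06) = 0.6234 Ω
R_total = R_1 + R_2 + R_3 = 0.956 Ω

0.956 Ω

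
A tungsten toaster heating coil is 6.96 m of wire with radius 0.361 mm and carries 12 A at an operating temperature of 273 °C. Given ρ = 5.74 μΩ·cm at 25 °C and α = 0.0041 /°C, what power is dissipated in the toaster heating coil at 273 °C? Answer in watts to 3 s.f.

283 W

ρ = 5.74 μΩ·cm = 5.74×10^-8 Ω·m
A = πr² = π(3.6100e-04 m)² = 4.094e-07 m²
R₍25₎ = ρL/A = (5.74×10^-8)(6.96)/(4.094e-07) = 0.9758 Ω
R₍273₎ = R₍25₎(1 + αΔT) = 0.9758 × (1 + 0.0041×248) = 1.968 Ω
P = I²R = (12)² × 1.968 = 283 W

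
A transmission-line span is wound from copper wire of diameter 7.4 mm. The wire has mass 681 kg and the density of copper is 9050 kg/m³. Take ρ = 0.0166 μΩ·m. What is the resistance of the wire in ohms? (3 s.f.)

ρ = 0.0166 μΩ·m = 1.66×10^-8 Ω·m
A = π(d/2)² = π(3.7000e-03 m)² = 4.3008e-05 m²
L = m/(density·A) = 681/(9050×4.3008e-05) = 1750 m
R = ρL/A = (1.66×10^-8)(1750)/(4.3008e-05) = 0.675 Ω

0.675 Ω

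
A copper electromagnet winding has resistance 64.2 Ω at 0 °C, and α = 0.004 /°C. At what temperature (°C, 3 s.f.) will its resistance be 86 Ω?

84.9 °C

R = R₀(1 + α(T − T₀)) ⇒ T = T₀ + (R/R₀ − 1)/α
T = 0 + (86/64.2 − 1)/0.004 = 0 + (0.3396)/0.004 = 84.9 °C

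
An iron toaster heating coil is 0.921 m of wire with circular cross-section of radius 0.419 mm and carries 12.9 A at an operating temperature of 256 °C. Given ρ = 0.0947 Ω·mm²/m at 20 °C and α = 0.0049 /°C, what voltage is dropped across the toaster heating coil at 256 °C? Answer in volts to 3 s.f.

ρ = 0.0947 Ω·mm²/m = 9.47×10^-8 Ω·m
A = πr² = π(4.1900e-04 m)² = 5.515e-07 m²
R₍20₎ = ρL/A = (9.47×10^-8)(0.921)/(5.515e-07) = 0.1581 Ω
R₍256₎ = R₍20₎(1 + αΔT) = 0.1581 × (1 + 0.0049×236) = 0.341 Ω
V = IR = 12.9 × 0.341 = 4.40 V

4.40 V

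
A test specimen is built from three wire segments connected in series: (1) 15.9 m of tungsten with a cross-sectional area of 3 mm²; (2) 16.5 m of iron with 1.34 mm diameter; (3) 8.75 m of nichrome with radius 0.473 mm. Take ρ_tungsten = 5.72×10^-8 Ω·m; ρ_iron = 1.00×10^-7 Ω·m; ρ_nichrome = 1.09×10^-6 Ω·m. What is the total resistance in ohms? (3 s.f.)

Seg 1: A = 3 mm² = 3.000e-06 m²
R_1 = (5.72×10^-8)(15.9)/(3.000e-06) = 0.3032 Ω
Seg 2: A = π(d/2)² = π(6.7000e-04 m)² = 1.410e-06 m²
R_2 = (1.00×10^-7)(16.5)/(1.410e-06) = 1.17 Ω
Seg 3: A = πr² = π(4.7300e-04 m)² = 7.029e-07 m²
R_3 = (1.09×10^-6)(8.75)/(7.029e-07) = 13.57 Ω
R_total = R_1 + R_2 + R_3 = 15.0 Ω

15.0 Ω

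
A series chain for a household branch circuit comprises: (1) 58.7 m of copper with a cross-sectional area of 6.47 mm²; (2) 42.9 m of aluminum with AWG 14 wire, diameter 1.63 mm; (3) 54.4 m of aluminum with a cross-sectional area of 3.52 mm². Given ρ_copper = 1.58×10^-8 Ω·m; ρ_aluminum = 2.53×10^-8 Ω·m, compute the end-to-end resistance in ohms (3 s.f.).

1.05 Ω

Seg 1: A = 6.47 mm² = 6.470e-06 m²
R_1 = (1.58×10^-8)(58.7)/(6.470e-06) = 0.1433 Ω
Seg 2: A = π(1.63/2 mm)² = π(8.1500e-04 m)² = 2.087e-06 m²
R_2 = (2.53×10^-8)(42.9)/(2.087e-06) = 0.5201 Ω
Seg 3: A = 3.52 mm² = 3.520e-06 m²
R_3 = (2.53×10^-8)(54.4)/(3.520e-06) = 0.391 Ω
R_total = R_1 + R_2 + R_3 = 1.05 Ω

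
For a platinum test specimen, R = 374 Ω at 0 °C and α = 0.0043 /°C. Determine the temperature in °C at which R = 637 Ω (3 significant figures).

R = R₀(1 + α(T − T₀)) ⇒ T = T₀ + (R/R₀ − 1)/α
T = 0 + (637/374 − 1)/0.0043 = 0 + (0.7032)/0.0043 = 164 °C

164 °C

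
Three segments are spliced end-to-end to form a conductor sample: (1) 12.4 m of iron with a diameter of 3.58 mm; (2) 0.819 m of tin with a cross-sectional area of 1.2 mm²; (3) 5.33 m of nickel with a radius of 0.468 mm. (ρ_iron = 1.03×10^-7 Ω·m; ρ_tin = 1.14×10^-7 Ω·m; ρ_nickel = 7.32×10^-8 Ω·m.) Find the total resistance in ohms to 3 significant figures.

Seg 1: A = π(d/2)² = π(1.7900e-03 m)² = 1.007e-05 m²
R_1 = (1.03×10^-7)(12.4)/(1.007e-05) = 0.1269 Ω
Seg 2: A = 1.2 mm² = 1.200e-06 m²
R_2 = (1.14×10^-7)(0.819)/(1.200e-06) = 0.0778 Ω
Seg 3: A = πr² = π(4.6800e-04 m)² = 6.881e-07 m²
R_3 = (7.32×10^-8)(5.33)/(6.881e-07) = 0.567 Ω
R_total = R_1 + R_2 + R_3 = 0.772 Ω

0.772 Ω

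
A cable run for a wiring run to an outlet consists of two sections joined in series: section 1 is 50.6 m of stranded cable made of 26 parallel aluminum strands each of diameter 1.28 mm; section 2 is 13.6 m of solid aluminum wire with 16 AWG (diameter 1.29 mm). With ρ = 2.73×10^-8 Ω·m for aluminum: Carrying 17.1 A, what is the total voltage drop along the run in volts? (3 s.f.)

5.56 V

Section 1: A_strand = π(6.4000e-04)² = 1.287e-06 m²; R₁ = ρL/(N·A_s) = (2.73×10^-8)(50.6)/(26×1.287e-06) = 0.04129 Ω
Section 2: A = π(1.29/2 mm)² = π(6.4500e-04 m)² = 1.307e-06 m²
R₂ = (2.73×10^-8)(13.6)/(1.307e-06) = 0.2841 Ω
R = R₁ + R₂ = 0.3254 Ω
V = IR = 17.1 × 0.3254 = 5.56 V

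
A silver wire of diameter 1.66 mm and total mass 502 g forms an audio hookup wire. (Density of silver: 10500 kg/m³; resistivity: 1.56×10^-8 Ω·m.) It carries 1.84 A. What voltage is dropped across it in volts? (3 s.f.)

A = π(d/2)² = π(8.3000e-04 m)² = 2.1642e-06 m²
L = m/(density·A) = 0.502/(10500×2.1642e-06) = 22.09 m
R = ρL/A = (1.56×10^-8)(22.09)/(2.1642e-06) = 0.1592 Ω
V = IR = 1.84 × 0.1592 = 0.293 V

0.293 V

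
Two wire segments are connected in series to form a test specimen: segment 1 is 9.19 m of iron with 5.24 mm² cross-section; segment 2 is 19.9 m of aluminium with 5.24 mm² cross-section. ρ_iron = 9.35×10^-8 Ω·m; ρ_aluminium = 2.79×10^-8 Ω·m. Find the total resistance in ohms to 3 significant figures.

Segment 1: A = 5.24 mm² = 5.240e-06 m²
R₁ = ρL/A = (9.35×10^-8)(9.19)/(5.240e-06) = 0.164 Ω
R₂ = (2.79×10^-8)(19.9)/(5.240e-06) = 0.106 Ω
R = R₁ + R₂ = 0.270 Ω

0.270 Ω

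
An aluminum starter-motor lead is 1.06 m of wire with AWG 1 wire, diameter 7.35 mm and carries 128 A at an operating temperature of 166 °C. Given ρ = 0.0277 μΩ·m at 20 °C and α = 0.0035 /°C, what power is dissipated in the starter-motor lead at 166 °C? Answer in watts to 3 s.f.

17.1 W

ρ = 0.0277 μΩ·m = 2.77×10^-8 Ω·m
A = π(7.35/2 mm)² = π(3.6750e-03 m)² = 4.243e-05 m²
R₍20₎ = ρL/A = (2.77×10^-8)(1.06)/(4.243e-05) = 6.920×10^-4 Ω
R₍166₎ = R₍20₎(1 + αΔT) = 6.920×10^-4 × (1 + 0.0035×146) = 0.001046 Ω
P = I²R = (128)² × 0.001046 = 17.1 W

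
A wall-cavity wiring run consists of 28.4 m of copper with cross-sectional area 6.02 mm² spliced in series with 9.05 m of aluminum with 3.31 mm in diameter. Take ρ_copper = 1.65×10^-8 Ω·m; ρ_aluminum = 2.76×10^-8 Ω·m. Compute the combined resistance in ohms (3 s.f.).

Segment 1: A = 6.02 mm² = 6.020e-06 m²
R₁ = ρL/A = (1.65×10^-8)(28.4)/(6.020e-06) = 0.07784 Ω
Segment 2: A = π(d/2)² = π(1.6550e-03 m)² = 8.605e-06 m²
R₂ = (2.76×10^-8)(9.05)/(8.605e-06) = 0.02903 Ω
R = R₁ + R₂ = 0.107 Ω

0.107 Ω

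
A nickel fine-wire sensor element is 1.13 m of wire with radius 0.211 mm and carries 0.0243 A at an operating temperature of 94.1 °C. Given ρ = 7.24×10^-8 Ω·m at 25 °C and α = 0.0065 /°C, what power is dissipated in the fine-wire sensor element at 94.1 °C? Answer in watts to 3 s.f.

A = πr² = π(2.1100e-04 m)² = 1.399e-07 m²
R₍25₎ = ρL/A = (7.24×10^-8)(1.13)/(1.399e-07) = 0.5849 Ω
R₍94.1₎ = R₍25₎(1 + αΔT) = 0.5849 × (1 + 0.0065×69.1) = 0.8476 Ω
P = I²R = (0.0243)² × 0.8476 = 5.01×10^-4 W

5.01×10^-4 W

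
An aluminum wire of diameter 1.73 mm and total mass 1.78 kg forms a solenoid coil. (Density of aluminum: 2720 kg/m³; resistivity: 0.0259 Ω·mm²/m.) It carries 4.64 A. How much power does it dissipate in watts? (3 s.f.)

ρ = 0.0259 Ω·mm²/m = 2.59×10^-8 Ω·m
A = π(d/2)² = π(8.6500e-04 m)² = 2.3506e-06 m²
L = m/(density·A) = 1.78/(2720×2.3506e-06) = 278.4 m
R = ρL/A = (2.59×10^-8)(278.4)/(2.3506e-06) = 3.068 Ω
P = I²R = (4.64)² × 3.068 = 66.0 W

66.0 W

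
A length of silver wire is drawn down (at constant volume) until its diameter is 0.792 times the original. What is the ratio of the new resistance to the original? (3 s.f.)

Volume constant ⇒ L' = L/r² with r = 0.792. R' = ρL'/A' = ρ(L/r²)/(πr²d₀²/4) = R/r⁴.
Factor = 2.54

2.54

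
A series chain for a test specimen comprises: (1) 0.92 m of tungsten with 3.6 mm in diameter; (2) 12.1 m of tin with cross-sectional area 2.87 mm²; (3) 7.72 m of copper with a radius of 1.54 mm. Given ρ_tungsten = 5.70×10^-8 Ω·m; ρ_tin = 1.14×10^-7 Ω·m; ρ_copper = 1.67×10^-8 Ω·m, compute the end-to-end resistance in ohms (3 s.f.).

Seg 1: A = π(d/2)² = π(1.8000e-03 m)² = 1.018e-05 m²
R_1 = (5.70×10^-8)(0.92)/(1.018e-05) = 0.005152 Ω
Seg 2: A = 2.87 mm² = 2.870e-06 m²
R_2 = (1.14×10^-7)(12.1)/(2.870e-06) = 0.4806 Ω
Seg 3: A = πr² = π(1.5400e-03 m)² = 7.451e-06 m²
R_3 = (1.67×10^-8)(7.72)/(7.451e-06) = 0.0173 Ω
R_total = R_1 + R_2 + R_3 = 0.503 Ω

0.503 Ω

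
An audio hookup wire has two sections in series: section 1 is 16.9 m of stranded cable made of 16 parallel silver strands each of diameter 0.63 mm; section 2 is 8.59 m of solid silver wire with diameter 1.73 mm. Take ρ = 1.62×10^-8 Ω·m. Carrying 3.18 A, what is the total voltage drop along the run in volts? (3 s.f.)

0.363 V

Section 1: A_strand = π(3.1500e-04)² = 3.117e-07 m²; R₁ = ρL/(N·A_s) = (1.62×10^-8)(16.9)/(16×3.117e-07) = 0.05489 Ω
Section 2: A = π(d/2)² = π(8.6500e-04 m)² = 2.351e-06 m²
R₂ = (1.62×10^-8)(8.59)/(2.351e-06) = 0.0592 Ω
R = R₁ + R₂ = 0.1141 Ω
V = IR = 3.18 × 0.1141 = 0.363 V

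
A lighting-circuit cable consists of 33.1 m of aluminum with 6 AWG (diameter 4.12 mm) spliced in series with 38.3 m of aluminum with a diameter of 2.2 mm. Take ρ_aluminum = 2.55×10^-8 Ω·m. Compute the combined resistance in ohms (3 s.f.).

0.320 Ω

Segment 1: A = π(4.12/2 mm)² = π(2.0600e-03 m)² = 1.333e-05 m²
R₁ = ρL/A = (2.55×10^-8)(33.1)/(1.333e-05) = 0.06331 Ω
Segment 2: A = π(d/2)² = π(1.1000e-03 m)² = 3.801e-06 m²
R₂ = (2.55×10^-8)(38.3)/(3.801e-06) = 0.2569 Ω
R = R₁ + R₂ = 0.320 Ω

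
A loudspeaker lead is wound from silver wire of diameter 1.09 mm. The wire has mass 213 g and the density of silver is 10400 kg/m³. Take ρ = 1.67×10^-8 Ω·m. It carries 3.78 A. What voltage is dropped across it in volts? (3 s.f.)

1.48 V

A = π(d/2)² = π(5.4500e-04 m)² = 9.3313e-07 m²
L = m/(density·A) = 0.213/(10400×9.3313e-07) = 21.95 m
R = ρL/A = (1.67×10^-8)(21.95)/(9.3313e-07) = 0.3928 Ω
V = IR = 3.78 × 0.3928 = 1.48 V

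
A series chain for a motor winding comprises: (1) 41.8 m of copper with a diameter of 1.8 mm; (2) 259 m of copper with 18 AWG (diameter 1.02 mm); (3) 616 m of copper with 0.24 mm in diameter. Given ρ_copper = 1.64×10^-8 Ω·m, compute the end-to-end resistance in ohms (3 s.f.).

229 Ω

Seg 1: A = π(d/2)² = π(9.0000e-04 m)² = 2.545e-06 m²
R_1 = (1.64×10^-8)(41.8)/(2.545e-06) = 0.2694 Ω
Seg 2: A = π(1.02/2 mm)² = π(5.1000e-04 m)² = 8.171e-07 m²
R_2 = (1.64×10^-8)(259)/(8.171e-07) = 5.198 Ω
Seg 3: A = π(d/2)² = π(1.2000e-04 m)² = 4.524e-08 m²
R_3 = (1.64×10^-8)(616)/(4.524e-08) = 223.3 Ω
R_total = R_1 + R_2 + R_3 = 229 Ω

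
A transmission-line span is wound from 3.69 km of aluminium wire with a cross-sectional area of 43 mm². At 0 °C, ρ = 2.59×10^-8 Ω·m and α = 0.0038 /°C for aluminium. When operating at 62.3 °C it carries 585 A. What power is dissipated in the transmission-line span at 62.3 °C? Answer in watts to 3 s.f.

A = 43 mm² = 4.300e-05 m²
R₍0₎ = ρL/A = (2.59×10^-8)(3690)/(4.300e-05) = 2.223 Ω
R₍62.3₎ = R₍0₎(1 + αΔT) = 2.223 × (1 + 0.0038×62.3) = 2.749 Ω
P = I²R = (585)² × 2.749 = 9.41×10^5 W

9.41×10^5 W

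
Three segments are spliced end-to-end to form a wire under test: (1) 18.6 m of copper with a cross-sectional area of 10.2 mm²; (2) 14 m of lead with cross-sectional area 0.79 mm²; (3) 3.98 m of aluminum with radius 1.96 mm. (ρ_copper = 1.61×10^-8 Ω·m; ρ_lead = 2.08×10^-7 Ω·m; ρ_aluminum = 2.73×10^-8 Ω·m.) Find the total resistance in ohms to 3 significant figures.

Seg 1: A = 10.2 mm² = 1.020e-05 m²
R_1 = (1.61×10^-8)(18.6)/(1.020e-05) = 0.02936 Ω
Seg 2: A = 0.79 mm² = 7.900e-07 m²
R_2 = (2.08×10^-7)(14)/(7.900e-07) = 3.686 Ω
Seg 3: A = πr² = π(1.9600e-03 m)² = 1.207e-05 m²
R_3 = (2.73×10^-8)(3.98)/(1.207e-05) = 0.009003 Ω
R_total = R_1 + R_2 + R_3 = 3.72 Ω

3.72 Ω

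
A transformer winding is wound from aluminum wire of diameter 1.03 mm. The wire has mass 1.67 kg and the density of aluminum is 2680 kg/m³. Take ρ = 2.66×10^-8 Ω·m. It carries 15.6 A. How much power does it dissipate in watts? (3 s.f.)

A = π(d/2)² = π(5.1500e-04 m)² = 8.3323e-07 m²
L = m/(density·A) = 1.67/(2680×8.3323e-07) = 747.9 m
R = ρL/A = (2.66×10^-8)(747.9)/(8.3323e-07) = 23.87 Ω
P = I²R = (15.6)² × 23.87 = 5810 W

5810 W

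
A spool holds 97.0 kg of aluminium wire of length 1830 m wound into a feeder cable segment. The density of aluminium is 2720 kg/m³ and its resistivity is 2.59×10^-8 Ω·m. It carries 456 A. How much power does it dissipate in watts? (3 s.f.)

5.06×10^5 W

A = m/(density·L) = 97/(2720×1830) = 1.9487e-05 m²
R = ρL/A = (2.59×10^-8)(1830)/(1.9487e-05) = 2.432 Ω
P = I²R = (456)² × 2.432 = 5.06×10^5 W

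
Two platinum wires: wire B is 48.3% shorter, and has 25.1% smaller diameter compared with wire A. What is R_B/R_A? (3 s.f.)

0.922

R ∝ L/d², so R_B/R_A = (1 − 48.3/100) × (1 − 25.1/100)⁻²
= 0.517 × 1.782 = 0.922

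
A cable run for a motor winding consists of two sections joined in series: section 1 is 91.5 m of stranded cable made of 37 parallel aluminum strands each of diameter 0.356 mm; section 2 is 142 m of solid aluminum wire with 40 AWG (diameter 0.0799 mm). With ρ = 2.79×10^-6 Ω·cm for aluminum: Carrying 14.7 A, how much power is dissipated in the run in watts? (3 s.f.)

ρ = 2.79×10^-6 Ω·cm = 2.79×10^-8 Ω·m
Section 1: A_strand = π(1.7800e-04)² = 9.954e-08 m²; R₁ = ρL/(N·A_s) = (2.79×10^-8)(91.5)/(37×9.954e-08) = 0.6932 Ω
Section 2: A = π(0.0799/2 mm)² = π(3.9950e-05 m)² = 5.014e-09 m²
R₂ = (2.79×10^-8)(142)/(5.014e-09) = 790.1 Ω
R = R₁ + R₂ = 790.8 Ω
P = I²R = (14.7)² × 790.8 = 1.71×10^5 W

1.71×10^5 W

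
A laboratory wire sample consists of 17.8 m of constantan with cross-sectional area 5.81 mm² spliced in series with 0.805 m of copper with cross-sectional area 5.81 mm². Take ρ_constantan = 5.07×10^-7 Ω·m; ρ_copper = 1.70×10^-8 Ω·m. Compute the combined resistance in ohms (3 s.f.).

1.56 Ω

Segment 1: A = 5.81 mm² = 5.810e-06 m²
R₁ = ρL/A = (5.07×10^-7)(17.8)/(5.810e-06) = 1.553 Ω
R₂ = (1.70×10^-8)(0.805)/(5.810e-06) = 0.002355 Ω
R = R₁ + R₂ = 1.56 Ω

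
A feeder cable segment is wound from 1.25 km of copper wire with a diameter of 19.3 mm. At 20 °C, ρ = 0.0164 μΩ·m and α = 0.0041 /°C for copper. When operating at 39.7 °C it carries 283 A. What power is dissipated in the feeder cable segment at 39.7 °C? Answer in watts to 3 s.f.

6070 W

ρ = 0.0164 μΩ·m = 1.64×10^-8 Ω·m
A = π(d/2)² = π(9.6500e-03 m)² = 2.926e-04 m²
R₍20₎ = ρL/A = (1.64×10^-8)(1250)/(2.926e-04) = 0.07007 Ω
R₍39.7₎ = R₍20₎(1 + αΔT) = 0.07007 × (1 + 0.0041×19.7) = 0.07573 Ω
P = I²R = (283)² × 0.07573 = 6070 W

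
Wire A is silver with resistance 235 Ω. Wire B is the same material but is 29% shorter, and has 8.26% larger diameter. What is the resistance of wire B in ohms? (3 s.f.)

R ∝ L/d², so R_B/R_A = (1 − 29/100) × (1 + 8.26/100)⁻²
= 0.71 × 0.8532 = 0.6058
R_B = 0.6058 × 235 = 142 Ω

142 Ω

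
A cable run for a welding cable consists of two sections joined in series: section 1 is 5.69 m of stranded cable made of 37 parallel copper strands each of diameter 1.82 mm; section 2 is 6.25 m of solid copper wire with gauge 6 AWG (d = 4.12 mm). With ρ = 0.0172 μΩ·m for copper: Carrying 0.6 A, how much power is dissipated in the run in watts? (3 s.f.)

0.00327 W

ρ = 0.0172 μΩ·m = 1.72×10^-8 Ω·m
Section 1: A_strand = π(9.1000e-04)² = 2.602e-06 m²; R₁ = ρL/(N·A_s) = (1.72×10^-8)(5.69)/(37×2.602e-06) = 0.001017 Ω
Section 2: A = π(4.12/2 mm)² = π(2.0600e-03 m)² = 1.333e-05 m²
R₂ = (1.72×10^-8)(6.25)/(1.333e-05) = 0.008064 Ω
R = R₁ + R₂ = 0.00908 Ω
P = I²R = (0.6)² × 0.00908 = 0.00327 W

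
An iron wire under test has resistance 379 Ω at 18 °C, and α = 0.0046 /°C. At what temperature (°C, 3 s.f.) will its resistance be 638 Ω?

R = R₀(1 + α(T − T₀)) ⇒ T = T₀ + (R/R₀ − 1)/α
T = 18 + (638/379 − 1)/0.0046 = 18 + (0.6834)/0.0046 = 167 °C

167 °C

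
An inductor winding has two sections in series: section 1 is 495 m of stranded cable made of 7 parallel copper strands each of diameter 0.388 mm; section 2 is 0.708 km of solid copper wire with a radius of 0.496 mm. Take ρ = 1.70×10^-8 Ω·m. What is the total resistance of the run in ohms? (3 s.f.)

25.7 Ω

Section 1: A_strand = π(1.9400e-04)² = 1.182e-07 m²; R₁ = ρL/(N·A_s) = (1.70×10^-8)(495)/(7×1.182e-07) = 10.17 Ω
Section 2: A = πr² = π(4.9600e-04 m)² = 7.729e-07 m²
R₂ = (1.70×10^-8)(708)/(7.729e-07) = 15.57 Ω
R = R₁ + R₂ = 25.7 Ω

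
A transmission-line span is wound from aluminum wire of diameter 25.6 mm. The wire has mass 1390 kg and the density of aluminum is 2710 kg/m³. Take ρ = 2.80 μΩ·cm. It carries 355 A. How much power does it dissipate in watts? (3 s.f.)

ρ = 2.80 μΩ·cm = 2.80×10^-8 Ω·m
A = π(d/2)² = π(1.2800e-02 m)² = 5.1472e-04 m²
L = m/(density·A) = 1390/(2710×5.1472e-04) = 996.5 m
R = ρL/A = (2.80×10^-8)(996.5)/(5.1472e-04) = 0.05421 Ω
P = I²R = (355)² × 0.05421 = 6830 W

6830 W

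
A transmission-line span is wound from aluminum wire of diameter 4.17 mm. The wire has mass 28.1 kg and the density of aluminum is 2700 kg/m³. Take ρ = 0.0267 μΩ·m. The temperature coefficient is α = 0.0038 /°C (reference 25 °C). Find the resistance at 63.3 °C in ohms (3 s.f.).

ρ = 0.0267 μΩ·m = 2.67×10^-8 Ω·m
A = π(d/2)² = π(2.0850e-03 m)² = 1.3657e-05 m²
L = m/(density·A) = 28.1/(2700×1.3657e-05) = 762 m
R = ρL/A = (2.67×10^-8)(762)/(1.3657e-05) = 1.49 Ω
R(63.3 °C) = 1.49 × (1 + 0.0038×38.3) = 1.71 Ω

1.71 Ω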